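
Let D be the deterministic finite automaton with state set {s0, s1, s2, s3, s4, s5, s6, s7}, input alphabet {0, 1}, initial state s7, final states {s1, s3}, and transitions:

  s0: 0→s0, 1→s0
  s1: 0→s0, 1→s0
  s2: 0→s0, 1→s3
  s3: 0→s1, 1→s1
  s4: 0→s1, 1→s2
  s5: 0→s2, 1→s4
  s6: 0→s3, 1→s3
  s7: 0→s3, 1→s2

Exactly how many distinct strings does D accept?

6

The useful subgraph on states {s1, s2, s3, s7} is acyclic, so L(D) is finite; the longest accepting path visits 4 useful states, giving maximum string length 3.
Counting accepting paths from s7 by length: 1 of length 1, 3 of length 2, 2 of length 3. Total 6.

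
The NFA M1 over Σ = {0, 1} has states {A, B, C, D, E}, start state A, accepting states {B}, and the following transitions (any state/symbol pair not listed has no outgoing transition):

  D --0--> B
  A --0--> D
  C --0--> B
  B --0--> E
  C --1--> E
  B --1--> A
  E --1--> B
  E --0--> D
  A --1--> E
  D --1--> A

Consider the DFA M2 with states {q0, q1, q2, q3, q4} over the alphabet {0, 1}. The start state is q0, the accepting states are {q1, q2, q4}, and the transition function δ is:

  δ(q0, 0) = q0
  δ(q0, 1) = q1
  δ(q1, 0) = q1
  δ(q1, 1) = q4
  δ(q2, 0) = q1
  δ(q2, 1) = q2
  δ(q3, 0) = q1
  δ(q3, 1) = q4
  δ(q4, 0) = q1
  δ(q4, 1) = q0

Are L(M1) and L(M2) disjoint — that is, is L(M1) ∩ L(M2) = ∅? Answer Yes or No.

No

The string 11 is accepted by both M1 and M2.
Hence L(M1) ∩ L(M2) ≠ ∅.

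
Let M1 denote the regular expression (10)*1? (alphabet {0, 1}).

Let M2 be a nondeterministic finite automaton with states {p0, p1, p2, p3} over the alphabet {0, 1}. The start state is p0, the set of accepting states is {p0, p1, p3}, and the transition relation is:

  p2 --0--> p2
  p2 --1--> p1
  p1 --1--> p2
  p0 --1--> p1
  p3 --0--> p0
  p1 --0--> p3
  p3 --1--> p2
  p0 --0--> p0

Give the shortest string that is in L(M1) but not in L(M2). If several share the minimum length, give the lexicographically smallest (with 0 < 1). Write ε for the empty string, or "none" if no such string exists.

101

The string 101 is accepted by M1 but not by M2.
No shorter string lies in the difference, and 101 is the lexicographically first length-3 string in L(M1) \ L(M2).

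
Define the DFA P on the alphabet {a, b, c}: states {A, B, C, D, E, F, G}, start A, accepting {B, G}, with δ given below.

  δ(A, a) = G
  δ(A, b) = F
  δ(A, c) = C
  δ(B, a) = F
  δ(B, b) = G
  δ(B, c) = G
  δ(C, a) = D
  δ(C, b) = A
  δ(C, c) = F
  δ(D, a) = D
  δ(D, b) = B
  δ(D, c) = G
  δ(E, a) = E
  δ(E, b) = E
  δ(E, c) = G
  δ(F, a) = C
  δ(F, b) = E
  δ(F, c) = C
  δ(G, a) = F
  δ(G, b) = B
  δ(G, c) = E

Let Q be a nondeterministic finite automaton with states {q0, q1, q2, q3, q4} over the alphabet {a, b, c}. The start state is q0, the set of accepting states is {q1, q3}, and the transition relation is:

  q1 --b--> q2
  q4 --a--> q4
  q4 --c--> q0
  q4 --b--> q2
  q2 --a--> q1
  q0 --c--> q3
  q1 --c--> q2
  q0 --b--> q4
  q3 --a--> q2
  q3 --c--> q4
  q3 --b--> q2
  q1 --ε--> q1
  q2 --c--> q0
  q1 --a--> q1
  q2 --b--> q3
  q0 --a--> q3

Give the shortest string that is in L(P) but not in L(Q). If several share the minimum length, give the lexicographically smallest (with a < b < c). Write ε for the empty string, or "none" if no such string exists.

The string ab is accepted by P but not by Q.
No shorter string lies in the difference, and ab is the lexicographically first length-2 string in L(P) \ L(Q).

ab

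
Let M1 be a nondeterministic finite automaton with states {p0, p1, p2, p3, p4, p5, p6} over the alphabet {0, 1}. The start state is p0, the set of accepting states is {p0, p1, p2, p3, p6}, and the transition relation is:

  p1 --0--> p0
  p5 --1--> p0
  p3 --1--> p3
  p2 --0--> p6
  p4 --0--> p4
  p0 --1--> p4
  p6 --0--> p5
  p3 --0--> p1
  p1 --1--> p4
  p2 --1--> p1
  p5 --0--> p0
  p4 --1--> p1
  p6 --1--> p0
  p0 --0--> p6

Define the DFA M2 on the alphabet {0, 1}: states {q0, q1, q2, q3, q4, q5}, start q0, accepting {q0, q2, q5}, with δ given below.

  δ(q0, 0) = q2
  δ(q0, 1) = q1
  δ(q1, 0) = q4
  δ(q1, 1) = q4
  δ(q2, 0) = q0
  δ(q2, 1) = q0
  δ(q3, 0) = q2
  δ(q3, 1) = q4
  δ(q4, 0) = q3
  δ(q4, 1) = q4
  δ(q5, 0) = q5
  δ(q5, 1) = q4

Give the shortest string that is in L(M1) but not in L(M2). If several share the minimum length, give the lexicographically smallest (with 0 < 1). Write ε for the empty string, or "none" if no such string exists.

The string 11 is accepted by M1 but not by M2.
No shorter string lies in the difference, and 11 is the lexicographically first length-2 string in L(M1) \ L(M2).

11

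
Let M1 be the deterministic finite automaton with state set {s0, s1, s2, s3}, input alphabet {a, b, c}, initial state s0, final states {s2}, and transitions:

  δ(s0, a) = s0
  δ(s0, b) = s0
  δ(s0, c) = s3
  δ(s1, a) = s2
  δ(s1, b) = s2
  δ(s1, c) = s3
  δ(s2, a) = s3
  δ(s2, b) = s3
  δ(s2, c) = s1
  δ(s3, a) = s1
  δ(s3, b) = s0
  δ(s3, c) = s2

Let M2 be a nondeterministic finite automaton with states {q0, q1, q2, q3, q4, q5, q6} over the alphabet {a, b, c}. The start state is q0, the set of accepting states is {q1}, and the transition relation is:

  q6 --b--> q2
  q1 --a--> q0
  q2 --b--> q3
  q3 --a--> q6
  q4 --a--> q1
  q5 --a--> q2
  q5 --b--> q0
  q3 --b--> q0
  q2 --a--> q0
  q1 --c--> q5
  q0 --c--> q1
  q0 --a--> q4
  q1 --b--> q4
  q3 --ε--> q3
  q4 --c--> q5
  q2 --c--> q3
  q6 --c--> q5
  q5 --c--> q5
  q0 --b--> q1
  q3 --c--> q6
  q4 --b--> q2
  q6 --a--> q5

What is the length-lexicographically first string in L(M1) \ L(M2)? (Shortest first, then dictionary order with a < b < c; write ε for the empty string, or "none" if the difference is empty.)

cc

The string cc is accepted by M1 but not by M2.
No shorter string lies in the difference, and cc is the lexicographically first length-2 string in L(M1) \ L(M2).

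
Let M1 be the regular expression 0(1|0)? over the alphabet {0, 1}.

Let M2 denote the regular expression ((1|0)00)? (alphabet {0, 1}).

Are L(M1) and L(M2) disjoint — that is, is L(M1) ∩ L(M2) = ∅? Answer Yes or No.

Yes

Converting the expression M1 to a DFA (subset construction, then merging equivalent states) gives the minimal DFA with states {r0, r1, r2, r3}, start state r0, accepting states {r1, r3} and transitions r0: 0→r1, 1→r2; r1: 0→r3, 1→r3; r2: 0→r2, 1→r2; r3: 0→r2, 1→r2.
Converting the expression M2 to a DFA (subset construction, then merging equivalent states) gives the minimal DFA with states {t0, t1, t2, t3, t4}, start state t0, accepting states {t0, t4} and transitions t0: 0→t1, 1→t1; t1: 0→t2, 1→t3; t2: 0→t4, 1→t3; t3: 0→t3, 1→t3; t4: 0→t3, 1→t3.
Exploring the product automaton M1 × M2 from the start pair (r0, t0), following both machines on each input symbol, reaches 8 state pairs: (r0, t0), (r1, t1), (r2, t1), (r3, t2), (r3, t3), (r2, t2), (r2, t3), (r2, t4).
M1 accepts in {r1, r3} and M2 accepts in {t0, t4}; no reachable pair has both components accepting, so no string drives both machines to acceptance simultaneously and L(M1) ∩ L(M2) = ∅.
So no string is accepted by both, and the intersection is empty.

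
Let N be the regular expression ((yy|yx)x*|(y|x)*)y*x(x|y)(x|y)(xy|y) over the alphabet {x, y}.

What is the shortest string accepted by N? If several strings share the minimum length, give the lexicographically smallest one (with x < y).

xxxy

By inspection of the expression, no string of length less than 4 matches, and xxxy is the lexicographically first match of length 4.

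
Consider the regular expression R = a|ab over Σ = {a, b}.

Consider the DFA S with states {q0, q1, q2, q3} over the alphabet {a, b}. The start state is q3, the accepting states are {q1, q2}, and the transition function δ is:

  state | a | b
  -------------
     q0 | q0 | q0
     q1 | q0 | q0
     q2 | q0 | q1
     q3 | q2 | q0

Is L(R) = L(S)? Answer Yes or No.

Yes

Converting the expression R to a DFA (subset construction, then merging equivalent states) gives the minimal DFA with states {r0, r1, r2, r3}, start state r0, accepting states {r1, r3} and transitions r0: a→r1, b→r2; r1: a→r2, b→r3; r2: a→r2, b→r2; r3: a→r2, b→r2.
Exploring the product automaton R × S from the start pair (r0, q3), following both machines on each input symbol, reaches 4 state pairs: (r0, q3), (r1, q2), (r2, q0), (r3, q1).
R accepts in {r1, r3} and S accepts in {q1, q2}. In every reachable pair the two components are either both accepting — (r1, q2), (r3, q1) — or both non-accepting, so no string is accepted by exactly one of the machines: L(R) \ L(S) and L(S) \ L(R) are both empty.
Hence every string is accepted by R iff it is accepted by S, and the two languages coincide.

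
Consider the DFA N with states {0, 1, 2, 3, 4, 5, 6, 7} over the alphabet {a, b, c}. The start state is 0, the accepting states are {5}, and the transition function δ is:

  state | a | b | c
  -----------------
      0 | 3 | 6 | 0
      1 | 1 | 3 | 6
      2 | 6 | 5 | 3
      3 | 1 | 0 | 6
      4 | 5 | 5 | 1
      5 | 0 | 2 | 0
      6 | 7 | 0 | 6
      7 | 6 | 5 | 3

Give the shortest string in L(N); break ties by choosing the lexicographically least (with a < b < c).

bab

A breadth-first search from 0 reaches an accepting state first via the path 0 → 6 → 7 → 5 on input bab.
No string of length < 3 is accepted (BFS exhausts all shorter strings without reaching an accepting state), and bab is the lexicographically least accepting string of length 3.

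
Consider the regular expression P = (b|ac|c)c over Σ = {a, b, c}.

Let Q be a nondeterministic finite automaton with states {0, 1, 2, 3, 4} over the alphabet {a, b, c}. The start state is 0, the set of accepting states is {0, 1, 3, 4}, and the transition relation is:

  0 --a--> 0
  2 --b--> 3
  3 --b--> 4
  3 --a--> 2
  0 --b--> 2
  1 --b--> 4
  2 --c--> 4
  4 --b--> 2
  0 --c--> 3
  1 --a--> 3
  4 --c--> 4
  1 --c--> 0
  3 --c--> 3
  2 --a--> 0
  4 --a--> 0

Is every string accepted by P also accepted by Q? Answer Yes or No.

Converting the expression P to a DFA (subset construction, then merging equivalent states) gives the minimal DFA with states {p0, p1, p2, p3, p4}, start state p0, accepting states {p4} and transitions p0: a→p1, b→p2, c→p2; p1: a→p3, b→p3, c→p2; p2: a→p3, b→p3, c→p4; p3: a→p3, b→p3, c→p3; p4: a→p3, b→p3, c→p3.
Exploring the product automaton P × Q from the start pair (p0, 0), following both machines on each input symbol, reaches 10 state pairs: (p0, 0), (p1, 0), (p2, 2), (p2, 3), (p3, 0), (p3, 2), (p3, 3), (p4, 4), (p3, 4), (p4, 3).
P accepts in {p4} and Q accepts in {0, 1, 3, 4}. The reachable pairs whose P-component is accepting are (p4, 4), (p4, 3); in each of them the Q-component is accepting too, so the product for L(P) \ L(Q) (P-component accepting, Q-component rejecting) has no reachable accepting pair and the difference is empty.
Hence every string in L(P) is also in L(Q).

Yes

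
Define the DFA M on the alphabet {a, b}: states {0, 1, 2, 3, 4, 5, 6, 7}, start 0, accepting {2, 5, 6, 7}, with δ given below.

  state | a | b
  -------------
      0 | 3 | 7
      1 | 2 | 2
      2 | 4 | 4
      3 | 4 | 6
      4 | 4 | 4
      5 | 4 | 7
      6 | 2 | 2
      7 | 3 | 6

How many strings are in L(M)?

The useful subgraph on states {0, 2, 3, 6, 7} is acyclic, so L(M) is finite; the longest accepting path visits 5 useful states, giving maximum string length 4.
Counting accepting paths from 0 by length: 1 of length 1, 2 of length 2, 5 of length 3, 2 of length 4. Total 10.

10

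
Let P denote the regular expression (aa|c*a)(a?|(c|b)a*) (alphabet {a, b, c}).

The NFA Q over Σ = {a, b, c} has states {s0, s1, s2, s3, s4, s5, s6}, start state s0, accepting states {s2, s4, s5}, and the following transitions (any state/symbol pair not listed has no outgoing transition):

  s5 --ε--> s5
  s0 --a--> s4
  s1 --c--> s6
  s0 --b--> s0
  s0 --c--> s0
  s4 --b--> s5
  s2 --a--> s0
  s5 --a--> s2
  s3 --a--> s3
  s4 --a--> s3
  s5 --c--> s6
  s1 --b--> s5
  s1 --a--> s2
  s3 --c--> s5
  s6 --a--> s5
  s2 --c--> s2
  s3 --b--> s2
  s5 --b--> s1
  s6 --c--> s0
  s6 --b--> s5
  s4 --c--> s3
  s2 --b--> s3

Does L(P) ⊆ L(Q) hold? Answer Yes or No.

The string aa is in L(P) but not in L(Q).
So L(P) ⊄ L(Q).

No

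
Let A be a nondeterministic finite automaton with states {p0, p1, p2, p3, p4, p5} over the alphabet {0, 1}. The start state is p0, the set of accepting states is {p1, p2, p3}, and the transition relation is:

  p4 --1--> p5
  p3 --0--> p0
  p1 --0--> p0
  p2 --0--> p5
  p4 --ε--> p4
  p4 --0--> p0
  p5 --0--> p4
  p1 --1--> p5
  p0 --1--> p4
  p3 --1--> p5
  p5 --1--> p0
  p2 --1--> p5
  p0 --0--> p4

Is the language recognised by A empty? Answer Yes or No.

Yes

The states reachable from the start state are {p0, p4, p5}.
None of the accepting states {p1, p2, p3} is reachable, so no string is accepted and L(A) = ∅.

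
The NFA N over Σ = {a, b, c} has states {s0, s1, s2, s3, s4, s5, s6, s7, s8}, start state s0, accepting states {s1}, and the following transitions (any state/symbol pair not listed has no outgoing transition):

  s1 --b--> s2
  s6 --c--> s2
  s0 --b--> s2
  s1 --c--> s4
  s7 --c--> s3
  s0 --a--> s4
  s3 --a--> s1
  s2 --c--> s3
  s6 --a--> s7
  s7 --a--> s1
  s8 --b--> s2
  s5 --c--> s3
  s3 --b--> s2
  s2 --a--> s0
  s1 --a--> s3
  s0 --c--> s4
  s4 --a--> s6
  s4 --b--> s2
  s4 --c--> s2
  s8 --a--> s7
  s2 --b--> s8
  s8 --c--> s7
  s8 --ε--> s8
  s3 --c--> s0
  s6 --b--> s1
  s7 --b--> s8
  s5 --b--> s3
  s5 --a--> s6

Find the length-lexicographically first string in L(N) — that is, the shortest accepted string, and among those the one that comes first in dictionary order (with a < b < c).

aab

A breadth-first search from s0 reaches an accepting state first via the path s0 → s4 → s6 → s1 on input aab.
No string of length < 3 is accepted (BFS exhausts all shorter strings without reaching an accepting state), and aab is the lexicographically least accepting string of length 3.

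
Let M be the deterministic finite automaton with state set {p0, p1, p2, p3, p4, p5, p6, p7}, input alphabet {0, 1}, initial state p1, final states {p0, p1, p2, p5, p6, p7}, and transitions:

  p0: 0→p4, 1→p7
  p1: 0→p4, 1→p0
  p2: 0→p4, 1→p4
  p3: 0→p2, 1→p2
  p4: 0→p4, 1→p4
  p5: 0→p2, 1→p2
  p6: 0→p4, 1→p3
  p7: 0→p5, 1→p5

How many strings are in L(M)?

9

The useful subgraph on states {p0, p1, p2, p5, p7} is acyclic, so L(M) is finite; the longest accepting path visits 5 useful states, giving maximum string length 4.
Counting accepting paths from p1 by length: 1 of length 0, 1 of length 1, 1 of length 2, 2 of length 3, 4 of length 4. Total 9.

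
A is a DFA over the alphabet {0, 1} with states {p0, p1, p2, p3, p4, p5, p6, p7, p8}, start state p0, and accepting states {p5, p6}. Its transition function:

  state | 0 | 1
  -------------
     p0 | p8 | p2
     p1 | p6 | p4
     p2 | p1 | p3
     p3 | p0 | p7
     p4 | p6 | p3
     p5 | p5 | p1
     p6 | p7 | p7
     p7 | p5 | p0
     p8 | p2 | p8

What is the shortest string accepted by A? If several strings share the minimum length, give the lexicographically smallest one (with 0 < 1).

A breadth-first search from p0 reaches an accepting state first via the path p0 → p2 → p1 → p6 on input 100.
No string of length < 3 is accepted (BFS exhausts all shorter strings without reaching an accepting state), and 100 is the lexicographically least accepting string of length 3.

100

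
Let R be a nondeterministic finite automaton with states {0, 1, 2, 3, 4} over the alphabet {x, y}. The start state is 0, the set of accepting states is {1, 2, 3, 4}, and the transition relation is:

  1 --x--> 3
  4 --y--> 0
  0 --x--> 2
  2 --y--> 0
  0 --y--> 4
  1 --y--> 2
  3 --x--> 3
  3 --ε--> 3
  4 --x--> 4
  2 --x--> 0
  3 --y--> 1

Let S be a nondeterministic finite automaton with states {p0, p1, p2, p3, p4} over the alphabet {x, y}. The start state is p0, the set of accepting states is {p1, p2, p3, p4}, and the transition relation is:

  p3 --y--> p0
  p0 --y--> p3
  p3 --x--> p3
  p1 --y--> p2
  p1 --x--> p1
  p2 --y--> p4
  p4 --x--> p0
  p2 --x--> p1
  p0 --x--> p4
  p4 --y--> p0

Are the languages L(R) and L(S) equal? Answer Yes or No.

Yes

Exploring the product automaton R × S from the start pair (0, p0), following both machines on each input symbol, reaches 3 state pairs: (0, p0), (2, p4), (4, p3).
R accepts in {1, 2, 3, 4} and S accepts in {p1, p2, p3, p4}. In every reachable pair the two components are either both accepting — (2, p4), (4, p3) — or both non-accepting, so no string is accepted by exactly one of the machines: L(R) \ L(S) and L(S) \ L(R) are both empty.
Hence every string is accepted by R iff it is accepted by S, and the two languages coincide.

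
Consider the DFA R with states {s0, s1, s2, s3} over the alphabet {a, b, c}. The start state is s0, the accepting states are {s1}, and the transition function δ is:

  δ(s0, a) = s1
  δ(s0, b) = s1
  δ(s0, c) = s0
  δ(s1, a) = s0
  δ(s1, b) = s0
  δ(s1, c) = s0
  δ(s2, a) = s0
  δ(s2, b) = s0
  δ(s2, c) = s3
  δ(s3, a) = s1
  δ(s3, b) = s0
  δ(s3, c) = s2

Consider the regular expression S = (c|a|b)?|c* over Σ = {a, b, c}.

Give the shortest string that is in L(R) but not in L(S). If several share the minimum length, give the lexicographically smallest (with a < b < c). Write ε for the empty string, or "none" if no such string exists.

ca

The string ca is accepted by R but not by S.
No shorter string lies in the difference, and ca is the lexicographically first length-2 string in L(R) \ L(S).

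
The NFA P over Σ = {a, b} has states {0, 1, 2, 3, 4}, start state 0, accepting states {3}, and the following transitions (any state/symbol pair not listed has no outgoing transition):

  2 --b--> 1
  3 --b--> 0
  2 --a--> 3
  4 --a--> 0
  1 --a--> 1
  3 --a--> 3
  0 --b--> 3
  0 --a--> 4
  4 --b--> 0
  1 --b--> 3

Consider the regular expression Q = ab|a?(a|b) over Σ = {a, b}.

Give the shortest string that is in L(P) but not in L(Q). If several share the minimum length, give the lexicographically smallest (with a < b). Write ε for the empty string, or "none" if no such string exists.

ba

The string ba is accepted by P but not by Q.
No shorter string lies in the difference, and ba is the lexicographically first length-2 string in L(P) \ L(Q).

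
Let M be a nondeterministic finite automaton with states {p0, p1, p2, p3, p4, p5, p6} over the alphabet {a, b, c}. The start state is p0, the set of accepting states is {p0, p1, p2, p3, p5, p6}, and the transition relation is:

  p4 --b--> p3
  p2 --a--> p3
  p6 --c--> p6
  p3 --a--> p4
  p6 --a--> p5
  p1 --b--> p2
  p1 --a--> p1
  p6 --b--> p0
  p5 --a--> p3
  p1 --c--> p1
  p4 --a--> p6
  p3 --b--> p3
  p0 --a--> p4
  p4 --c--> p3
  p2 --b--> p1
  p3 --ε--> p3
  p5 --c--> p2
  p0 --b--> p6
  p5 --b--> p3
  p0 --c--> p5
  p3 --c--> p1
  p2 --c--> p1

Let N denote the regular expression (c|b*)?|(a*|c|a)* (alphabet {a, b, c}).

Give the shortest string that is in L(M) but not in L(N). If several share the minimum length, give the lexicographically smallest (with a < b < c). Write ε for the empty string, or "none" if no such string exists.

The string ab is accepted by M but not by N.
No shorter string lies in the difference, and ab is the lexicographically first length-2 string in L(M) \ L(N).

ab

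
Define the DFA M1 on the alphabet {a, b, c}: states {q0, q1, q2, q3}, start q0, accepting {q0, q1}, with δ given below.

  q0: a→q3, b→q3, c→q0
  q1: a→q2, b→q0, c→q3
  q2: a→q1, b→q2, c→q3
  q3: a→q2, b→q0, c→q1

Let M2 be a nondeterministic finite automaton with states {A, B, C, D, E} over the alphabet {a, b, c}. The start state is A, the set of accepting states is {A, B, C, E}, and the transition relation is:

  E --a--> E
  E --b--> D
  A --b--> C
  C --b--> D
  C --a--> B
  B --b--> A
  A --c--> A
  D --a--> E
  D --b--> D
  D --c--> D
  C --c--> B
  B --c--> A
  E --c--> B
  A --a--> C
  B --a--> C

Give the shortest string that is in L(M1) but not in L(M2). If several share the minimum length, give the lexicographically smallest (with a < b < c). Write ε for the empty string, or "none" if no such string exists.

The string ab is accepted by M1 but not by M2.
No shorter string lies in the difference, and ab is the lexicographically first length-2 string in L(M1) \ L(M2).

ab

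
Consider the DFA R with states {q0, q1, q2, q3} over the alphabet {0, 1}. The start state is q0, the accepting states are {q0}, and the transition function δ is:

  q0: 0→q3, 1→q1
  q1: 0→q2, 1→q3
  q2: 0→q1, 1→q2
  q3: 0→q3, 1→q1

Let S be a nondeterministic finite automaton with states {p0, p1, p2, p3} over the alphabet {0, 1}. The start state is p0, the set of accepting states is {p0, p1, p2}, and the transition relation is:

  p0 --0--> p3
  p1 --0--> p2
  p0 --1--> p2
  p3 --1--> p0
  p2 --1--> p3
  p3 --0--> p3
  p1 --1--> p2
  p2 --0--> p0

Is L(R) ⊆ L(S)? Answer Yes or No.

Yes

Exploring the product automaton R × S from the start pair (q0, p0), following both machines on each input symbol, reaches 10 state pairs: (q0, p0), (q3, p3), (q1, p2), (q1, p0), (q2, p0), (q2, p3), (q3, p2), (q1, p3), (q2, p2), (q3, p0).
R accepts in {q0} and S accepts in {p0, p1, p2}. The reachable pairs whose R-component is accepting are (q0, p0); in each of them the S-component is accepting too, so the product for L(R) \ L(S) (R-component accepting, S-component rejecting) has no reachable accepting pair and the difference is empty.
Hence every string in L(R) is also in L(S).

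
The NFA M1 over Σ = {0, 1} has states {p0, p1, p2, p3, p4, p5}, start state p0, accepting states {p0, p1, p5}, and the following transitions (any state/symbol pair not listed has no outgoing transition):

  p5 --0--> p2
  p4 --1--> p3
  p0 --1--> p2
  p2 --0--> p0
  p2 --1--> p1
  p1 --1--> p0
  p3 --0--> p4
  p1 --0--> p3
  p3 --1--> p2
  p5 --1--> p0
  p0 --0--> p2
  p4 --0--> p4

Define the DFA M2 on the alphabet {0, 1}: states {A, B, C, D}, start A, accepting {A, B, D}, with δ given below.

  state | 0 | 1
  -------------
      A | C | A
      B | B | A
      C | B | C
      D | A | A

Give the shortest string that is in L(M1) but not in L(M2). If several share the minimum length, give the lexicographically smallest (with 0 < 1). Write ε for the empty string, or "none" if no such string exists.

The string 01 is accepted by M1 but not by M2.
No shorter string lies in the difference, and 01 is the lexicographically first length-2 string in L(M1) \ L(M2).

01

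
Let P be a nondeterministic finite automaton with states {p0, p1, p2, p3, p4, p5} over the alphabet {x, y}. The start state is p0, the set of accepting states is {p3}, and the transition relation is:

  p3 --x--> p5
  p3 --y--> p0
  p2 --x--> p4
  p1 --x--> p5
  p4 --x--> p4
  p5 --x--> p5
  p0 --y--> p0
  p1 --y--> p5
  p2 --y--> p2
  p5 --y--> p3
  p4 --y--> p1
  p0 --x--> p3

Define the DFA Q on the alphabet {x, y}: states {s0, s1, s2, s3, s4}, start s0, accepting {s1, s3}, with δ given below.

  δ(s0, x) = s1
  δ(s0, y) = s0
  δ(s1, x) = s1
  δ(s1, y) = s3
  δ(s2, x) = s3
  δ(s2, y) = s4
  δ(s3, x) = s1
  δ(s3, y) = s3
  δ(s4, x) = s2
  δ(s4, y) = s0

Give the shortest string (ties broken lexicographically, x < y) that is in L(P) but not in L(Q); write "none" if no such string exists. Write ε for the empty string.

none

Exploring the product automaton P × Q from the start pair (p0, s0), following both machines on each input symbol, reaches 5 state pairs: (p0, s0), (p3, s1), (p5, s1), (p0, s3), (p3, s3).
P accepts in {p3} and Q accepts in {s1, s3}. The reachable pairs whose P-component is accepting are (p3, s1), (p3, s3); in each of them the Q-component is accepting too, so the product for L(P) \ L(Q) (P-component accepting, Q-component rejecting) has no reachable accepting pair and the difference is empty.
So every string accepted by P is also accepted by Q: L(P) \ L(Q) = ∅ and there is no such string.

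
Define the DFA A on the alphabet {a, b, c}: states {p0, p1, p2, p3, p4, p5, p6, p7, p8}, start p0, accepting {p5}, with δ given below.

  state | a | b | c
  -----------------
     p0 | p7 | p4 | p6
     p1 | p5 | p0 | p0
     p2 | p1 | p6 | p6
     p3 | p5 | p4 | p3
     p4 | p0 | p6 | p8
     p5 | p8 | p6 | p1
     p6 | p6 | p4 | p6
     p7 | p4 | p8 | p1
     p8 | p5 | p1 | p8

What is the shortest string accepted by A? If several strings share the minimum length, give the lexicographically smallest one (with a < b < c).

aba

A breadth-first search from p0 reaches an accepting state first via the path p0 → p7 → p8 → p5 on input aba.
No string of length < 3 is accepted (BFS exhausts all shorter strings without reaching an accepting state), and aba is the lexicographically least accepting string of length 3.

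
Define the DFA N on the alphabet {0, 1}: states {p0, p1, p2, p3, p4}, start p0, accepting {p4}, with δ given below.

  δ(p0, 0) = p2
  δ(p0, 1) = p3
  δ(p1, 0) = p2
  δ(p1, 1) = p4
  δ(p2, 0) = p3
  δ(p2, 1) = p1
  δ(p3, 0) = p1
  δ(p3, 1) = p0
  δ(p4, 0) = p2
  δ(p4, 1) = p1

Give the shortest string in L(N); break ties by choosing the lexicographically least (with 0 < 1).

011

A breadth-first search from p0 reaches an accepting state first via the path p0 → p2 → p1 → p4 on input 011.
No string of length < 3 is accepted (BFS exhausts all shorter strings without reaching an accepting state), and 011 is the lexicographically least accepting string of length 3.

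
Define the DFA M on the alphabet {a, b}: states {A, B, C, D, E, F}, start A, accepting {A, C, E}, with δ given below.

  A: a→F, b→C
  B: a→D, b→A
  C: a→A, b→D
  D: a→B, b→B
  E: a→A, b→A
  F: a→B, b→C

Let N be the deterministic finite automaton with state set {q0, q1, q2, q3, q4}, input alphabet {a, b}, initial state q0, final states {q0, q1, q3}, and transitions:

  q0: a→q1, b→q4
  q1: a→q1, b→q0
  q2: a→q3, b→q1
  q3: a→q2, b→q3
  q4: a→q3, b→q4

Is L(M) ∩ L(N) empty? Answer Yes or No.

No

The empty string ε is accepted by both M and N.
Hence L(M) ∩ L(N) ≠ ∅.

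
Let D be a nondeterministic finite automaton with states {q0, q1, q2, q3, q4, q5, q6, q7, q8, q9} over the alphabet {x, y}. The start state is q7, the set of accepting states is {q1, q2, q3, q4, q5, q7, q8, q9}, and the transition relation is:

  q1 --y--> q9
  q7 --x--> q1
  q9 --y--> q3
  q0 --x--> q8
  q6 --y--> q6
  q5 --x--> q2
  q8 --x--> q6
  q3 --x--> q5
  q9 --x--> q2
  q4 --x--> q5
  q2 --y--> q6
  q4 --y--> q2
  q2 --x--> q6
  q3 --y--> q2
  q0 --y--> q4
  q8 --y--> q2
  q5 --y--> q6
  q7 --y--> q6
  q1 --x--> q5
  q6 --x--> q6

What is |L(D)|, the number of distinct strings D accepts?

The useful subgraph on states {q1, q2, q3, q5, q7, q9} is acyclic, so L(D) is finite; the longest accepting path visits 6 useful states, giving maximum string length 5.
Counting accepting paths from q7 by length: 1 of length 0, 1 of length 1, 2 of length 2, 3 of length 3, 2 of length 4, 1 of length 5. Total 10.

10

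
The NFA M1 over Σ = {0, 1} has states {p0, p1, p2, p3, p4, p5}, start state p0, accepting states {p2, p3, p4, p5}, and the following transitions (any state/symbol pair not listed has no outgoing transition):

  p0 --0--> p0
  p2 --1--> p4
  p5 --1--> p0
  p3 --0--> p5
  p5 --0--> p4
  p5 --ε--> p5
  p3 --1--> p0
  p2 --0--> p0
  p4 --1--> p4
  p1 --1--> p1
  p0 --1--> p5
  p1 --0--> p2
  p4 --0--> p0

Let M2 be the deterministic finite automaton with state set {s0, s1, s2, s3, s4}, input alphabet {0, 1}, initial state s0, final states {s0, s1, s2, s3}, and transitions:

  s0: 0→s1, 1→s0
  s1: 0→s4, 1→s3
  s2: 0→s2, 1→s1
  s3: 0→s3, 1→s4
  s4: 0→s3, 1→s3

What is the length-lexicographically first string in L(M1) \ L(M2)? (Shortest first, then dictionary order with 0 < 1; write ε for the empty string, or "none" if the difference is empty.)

0001

The string 0001 is accepted by M1 but not by M2.
No shorter string lies in the difference, and 0001 is the lexicographically first length-4 string in L(M1) \ L(M2).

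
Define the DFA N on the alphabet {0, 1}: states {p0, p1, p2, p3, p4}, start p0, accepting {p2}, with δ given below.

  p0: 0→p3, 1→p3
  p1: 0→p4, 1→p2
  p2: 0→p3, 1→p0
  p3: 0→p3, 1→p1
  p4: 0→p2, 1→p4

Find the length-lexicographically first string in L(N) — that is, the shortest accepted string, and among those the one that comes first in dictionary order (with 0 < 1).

A breadth-first search from p0 reaches an accepting state first via the path p0 → p3 → p1 → p2 on input 011.
No string of length < 3 is accepted (BFS exhausts all shorter strings without reaching an accepting state), and 011 is the lexicographically least accepting string of length 3.

011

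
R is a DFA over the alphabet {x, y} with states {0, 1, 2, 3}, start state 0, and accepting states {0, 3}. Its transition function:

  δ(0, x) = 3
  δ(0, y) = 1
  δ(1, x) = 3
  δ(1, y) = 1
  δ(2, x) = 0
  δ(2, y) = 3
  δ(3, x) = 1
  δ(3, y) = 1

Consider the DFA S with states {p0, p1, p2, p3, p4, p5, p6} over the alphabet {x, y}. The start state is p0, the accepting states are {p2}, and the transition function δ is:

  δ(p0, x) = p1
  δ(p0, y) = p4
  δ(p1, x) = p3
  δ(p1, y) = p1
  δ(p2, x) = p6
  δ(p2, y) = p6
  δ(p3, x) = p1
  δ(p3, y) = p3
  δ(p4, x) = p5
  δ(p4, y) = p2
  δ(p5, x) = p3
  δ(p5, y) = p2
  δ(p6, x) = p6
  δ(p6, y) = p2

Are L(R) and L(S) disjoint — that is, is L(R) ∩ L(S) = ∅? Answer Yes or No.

Exploring the product automaton R × S from the start pair (0, p0), following both machines on each input symbol, reaches 10 state pairs: (0, p0), (3, p1), (1, p4), (1, p3), (1, p1), (3, p5), (1, p2), (3, p3), (3, p6), (1, p6).
R accepts in {0, 3} and S accepts in {p2}; no reachable pair has both components accepting, so no string drives both machines to acceptance simultaneously and L(R) ∩ L(S) = ∅.
So no string is accepted by both, and the intersection is empty.

Yes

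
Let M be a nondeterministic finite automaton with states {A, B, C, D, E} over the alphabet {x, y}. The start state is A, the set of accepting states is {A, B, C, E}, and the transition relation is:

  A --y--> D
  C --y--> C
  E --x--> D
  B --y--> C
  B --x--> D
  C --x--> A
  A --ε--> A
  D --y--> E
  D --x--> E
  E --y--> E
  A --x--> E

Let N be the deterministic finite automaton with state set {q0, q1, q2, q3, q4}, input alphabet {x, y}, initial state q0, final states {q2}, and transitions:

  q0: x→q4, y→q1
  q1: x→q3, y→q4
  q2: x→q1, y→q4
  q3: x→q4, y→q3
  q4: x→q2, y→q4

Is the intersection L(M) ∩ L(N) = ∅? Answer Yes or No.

No

The string yxxx is accepted by both M and N.
Hence L(M) ∩ L(N) ≠ ∅.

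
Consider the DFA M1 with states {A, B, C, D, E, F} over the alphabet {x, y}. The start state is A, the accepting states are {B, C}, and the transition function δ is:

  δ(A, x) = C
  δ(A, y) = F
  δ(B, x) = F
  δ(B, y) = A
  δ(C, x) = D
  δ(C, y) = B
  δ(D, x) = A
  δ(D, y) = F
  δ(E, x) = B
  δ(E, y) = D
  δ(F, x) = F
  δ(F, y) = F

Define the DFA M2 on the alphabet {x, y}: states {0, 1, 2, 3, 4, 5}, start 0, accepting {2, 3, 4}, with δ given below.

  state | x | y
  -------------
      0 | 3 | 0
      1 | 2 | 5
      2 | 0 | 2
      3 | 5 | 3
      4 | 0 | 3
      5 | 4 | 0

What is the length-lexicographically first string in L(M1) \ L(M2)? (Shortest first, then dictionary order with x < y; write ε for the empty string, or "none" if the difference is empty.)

The string xxxx is accepted by M1 but not by M2.
No shorter string lies in the difference, and xxxx is the lexicographically first length-4 string in L(M1) \ L(M2).

xxxx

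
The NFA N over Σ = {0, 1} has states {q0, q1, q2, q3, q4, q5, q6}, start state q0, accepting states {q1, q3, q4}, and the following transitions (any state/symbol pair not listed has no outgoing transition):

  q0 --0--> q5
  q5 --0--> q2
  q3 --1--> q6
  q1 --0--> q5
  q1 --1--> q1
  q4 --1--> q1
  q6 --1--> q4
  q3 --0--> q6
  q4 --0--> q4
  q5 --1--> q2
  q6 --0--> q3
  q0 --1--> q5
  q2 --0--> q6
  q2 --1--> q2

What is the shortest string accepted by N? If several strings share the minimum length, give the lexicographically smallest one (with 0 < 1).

0000

A breadth-first search from q0 reaches an accepting state first via the path q0 → q5 → q2 → q6 → q3 on input 0000.
No string of length < 4 is accepted (BFS exhausts all shorter strings without reaching an accepting state), and 0000 is the lexicographically least accepting string of length 4.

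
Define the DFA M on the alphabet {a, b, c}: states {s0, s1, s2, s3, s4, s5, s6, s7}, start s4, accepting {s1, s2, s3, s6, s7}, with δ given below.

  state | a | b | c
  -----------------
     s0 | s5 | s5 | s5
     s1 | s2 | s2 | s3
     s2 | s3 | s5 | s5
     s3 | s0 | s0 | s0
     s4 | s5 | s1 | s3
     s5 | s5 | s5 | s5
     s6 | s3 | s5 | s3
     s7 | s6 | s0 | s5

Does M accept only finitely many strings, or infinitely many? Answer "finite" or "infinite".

The useful states (reachable from s4 and able to reach an accepting state) are {s1, s2, s3, s4}.
Restricted to these states the transition graph has no cycle, so every accepting path has bounded length and L is finite.

finite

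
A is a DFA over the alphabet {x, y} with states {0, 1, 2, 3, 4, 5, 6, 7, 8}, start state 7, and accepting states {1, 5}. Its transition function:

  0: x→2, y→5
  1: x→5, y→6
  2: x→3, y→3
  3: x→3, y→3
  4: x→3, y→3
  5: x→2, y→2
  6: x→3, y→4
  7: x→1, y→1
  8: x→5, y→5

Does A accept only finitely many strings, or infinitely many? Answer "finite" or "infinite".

finite

The useful states (reachable from 7 and able to reach an accepting state) are {1, 5, 7}.
Restricted to these states the transition graph has no cycle, so every accepting path has bounded length and L is finite.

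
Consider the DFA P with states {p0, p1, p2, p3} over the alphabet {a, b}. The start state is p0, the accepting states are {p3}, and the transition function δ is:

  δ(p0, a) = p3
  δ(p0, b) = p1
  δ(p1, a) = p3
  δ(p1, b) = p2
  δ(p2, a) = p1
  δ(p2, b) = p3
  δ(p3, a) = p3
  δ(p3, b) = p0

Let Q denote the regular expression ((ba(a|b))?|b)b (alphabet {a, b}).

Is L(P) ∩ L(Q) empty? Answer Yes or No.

Converting the expression Q to a DFA (subset construction, then merging equivalent states) gives the minimal DFA with states {q0, q1, q2, q3, q4, q5}, start state q0, accepting states {q2, q4} and transitions q0: a→q1, b→q2; q1: a→q1, b→q1; q2: a→q3, b→q4; q3: a→q5, b→q5; q4: a→q1, b→q1; q5: a→q1, b→q4.
Exploring the product automaton P × Q from the start pair (p0, q0), following both machines on each input symbol, reaches 12 state pairs: (p0, q0), (p3, q1), (p1, q2), (p0, q1), (p3, q3), (p2, q4), (p1, q1), (p3, q5), (p0, q5), (p2, q1), (p0, q4), (p1, q4).
P accepts in {p3} and Q accepts in {q2, q4}; no reachable pair has both components accepting, so no string drives both machines to acceptance simultaneously and L(P) ∩ L(Q) = ∅.
So no string is accepted by both, and the intersection is empty.

Yes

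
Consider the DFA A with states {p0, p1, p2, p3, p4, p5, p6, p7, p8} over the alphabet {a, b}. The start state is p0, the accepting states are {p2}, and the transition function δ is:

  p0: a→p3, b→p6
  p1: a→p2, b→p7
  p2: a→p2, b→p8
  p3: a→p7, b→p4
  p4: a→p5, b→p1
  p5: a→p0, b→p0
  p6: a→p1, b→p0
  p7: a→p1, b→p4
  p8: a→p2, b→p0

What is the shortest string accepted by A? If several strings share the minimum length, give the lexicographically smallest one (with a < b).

baa

A breadth-first search from p0 reaches an accepting state first via the path p0 → p6 → p1 → p2 on input baa.
No string of length < 3 is accepted (BFS exhausts all shorter strings without reaching an accepting state), and baa is the lexicographically least accepting string of length 3.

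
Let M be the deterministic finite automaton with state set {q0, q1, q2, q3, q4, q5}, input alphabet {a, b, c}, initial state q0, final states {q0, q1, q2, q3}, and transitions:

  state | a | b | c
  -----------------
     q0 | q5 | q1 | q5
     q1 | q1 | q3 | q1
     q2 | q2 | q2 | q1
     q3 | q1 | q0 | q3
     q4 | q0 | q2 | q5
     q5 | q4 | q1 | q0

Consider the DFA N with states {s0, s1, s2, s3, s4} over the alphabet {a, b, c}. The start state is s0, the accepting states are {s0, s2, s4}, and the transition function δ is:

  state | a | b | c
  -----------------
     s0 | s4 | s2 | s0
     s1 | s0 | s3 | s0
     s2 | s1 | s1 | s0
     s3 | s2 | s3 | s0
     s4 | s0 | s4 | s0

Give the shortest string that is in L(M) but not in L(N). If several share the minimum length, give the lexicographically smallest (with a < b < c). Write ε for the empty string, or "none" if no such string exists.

The string ba is accepted by M but not by N.
No shorter string lies in the difference, and ba is the lexicographically first length-2 string in L(M) \ L(N).

ba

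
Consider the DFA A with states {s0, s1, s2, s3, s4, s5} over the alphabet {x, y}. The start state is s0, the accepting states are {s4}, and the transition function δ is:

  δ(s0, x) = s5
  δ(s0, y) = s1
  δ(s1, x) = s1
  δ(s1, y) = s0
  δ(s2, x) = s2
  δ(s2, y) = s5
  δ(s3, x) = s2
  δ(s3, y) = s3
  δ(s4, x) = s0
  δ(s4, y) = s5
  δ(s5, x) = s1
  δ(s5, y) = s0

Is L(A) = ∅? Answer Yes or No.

The states reachable from the start state are {s0, s1, s5}.
None of the accepting states {s4} is reachable, so no string is accepted and L(A) = ∅.

Yes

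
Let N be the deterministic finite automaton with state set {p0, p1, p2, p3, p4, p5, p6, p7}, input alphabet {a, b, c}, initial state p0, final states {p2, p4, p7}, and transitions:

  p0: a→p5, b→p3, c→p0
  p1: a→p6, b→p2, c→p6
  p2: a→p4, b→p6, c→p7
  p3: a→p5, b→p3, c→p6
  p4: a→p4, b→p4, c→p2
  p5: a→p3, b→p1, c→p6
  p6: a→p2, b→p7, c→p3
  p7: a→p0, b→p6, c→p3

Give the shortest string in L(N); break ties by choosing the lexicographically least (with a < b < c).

A breadth-first search from p0 reaches an accepting state first via the path p0 → p5 → p1 → p2 on input abb.
No string of length < 3 is accepted (BFS exhausts all shorter strings without reaching an accepting state), and abb is the lexicographically least accepting string of length 3.

abb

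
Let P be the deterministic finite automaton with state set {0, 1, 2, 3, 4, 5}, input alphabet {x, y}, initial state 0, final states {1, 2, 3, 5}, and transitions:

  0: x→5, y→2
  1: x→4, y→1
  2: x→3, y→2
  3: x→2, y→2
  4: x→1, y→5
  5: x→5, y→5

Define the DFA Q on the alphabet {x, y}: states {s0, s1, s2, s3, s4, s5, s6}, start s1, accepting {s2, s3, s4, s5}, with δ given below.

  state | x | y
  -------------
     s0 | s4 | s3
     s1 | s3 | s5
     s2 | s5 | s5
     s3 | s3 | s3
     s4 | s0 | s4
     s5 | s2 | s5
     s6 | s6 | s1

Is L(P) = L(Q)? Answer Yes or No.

Exploring the product automaton P × Q from the start pair (0, s1), following both machines on each input symbol, reaches 4 state pairs: (0, s1), (5, s3), (2, s5), (3, s2).
P accepts in {1, 2, 3, 5} and Q accepts in {s2, s3, s4, s5}. In every reachable pair the two components are either both accepting — (5, s3), (2, s5), (3, s2) — or both non-accepting, so no string is accepted by exactly one of the machines: L(P) \ L(Q) and L(Q) \ L(P) are both empty.
Hence every string is accepted by P iff it is accepted by Q, and the two languages coincide.

Yes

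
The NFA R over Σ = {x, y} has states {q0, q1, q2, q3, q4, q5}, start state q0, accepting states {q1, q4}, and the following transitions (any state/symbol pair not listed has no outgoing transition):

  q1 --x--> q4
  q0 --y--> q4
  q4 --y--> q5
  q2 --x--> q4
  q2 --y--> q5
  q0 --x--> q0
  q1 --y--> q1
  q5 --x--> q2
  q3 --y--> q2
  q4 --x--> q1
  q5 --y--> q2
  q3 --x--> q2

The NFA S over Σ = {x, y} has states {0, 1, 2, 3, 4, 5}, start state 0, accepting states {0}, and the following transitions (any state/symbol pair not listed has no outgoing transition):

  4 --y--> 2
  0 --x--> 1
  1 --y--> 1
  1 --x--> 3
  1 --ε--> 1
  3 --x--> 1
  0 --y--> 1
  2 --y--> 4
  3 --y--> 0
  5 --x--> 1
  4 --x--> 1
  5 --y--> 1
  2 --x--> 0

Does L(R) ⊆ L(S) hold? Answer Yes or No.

The string y is in L(R) but not in L(S).
So L(R) ⊄ L(S).

No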